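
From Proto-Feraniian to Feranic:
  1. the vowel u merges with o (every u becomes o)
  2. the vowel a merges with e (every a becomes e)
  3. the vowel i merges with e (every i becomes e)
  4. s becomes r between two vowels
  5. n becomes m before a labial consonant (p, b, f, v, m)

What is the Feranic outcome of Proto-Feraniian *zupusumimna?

zoporomemne

Feranic: start from *zupusumimna.
  rule 1 (vowel merger): zupusumimna → zoposomimna
  rule 2 (vowel merger): zoposomimna → zoposomimne
  rule 3 (vowel merger): zoposomimne → zoposomemne
  rule 4 (rhotacism): zoposomemne → zoporomemne
  rule 5: no change — zoporomemne
  ⇒ Feranic zoporomemne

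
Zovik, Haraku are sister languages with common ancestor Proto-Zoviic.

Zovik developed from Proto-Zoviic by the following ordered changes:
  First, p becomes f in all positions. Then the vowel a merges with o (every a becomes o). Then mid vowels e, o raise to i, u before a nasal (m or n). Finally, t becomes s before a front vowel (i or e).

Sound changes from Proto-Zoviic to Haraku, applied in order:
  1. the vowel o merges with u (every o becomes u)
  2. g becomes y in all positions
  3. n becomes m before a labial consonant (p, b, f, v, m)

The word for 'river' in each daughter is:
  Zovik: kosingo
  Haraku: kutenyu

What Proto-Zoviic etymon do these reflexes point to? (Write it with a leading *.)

Position 4: Zovik has i, Haraku has e. Haraku preserves e here (none of its changes turn any other segment into e), so the proto-segment is *e.
Position 6: Zovik has g, Haraku has y. Zovik preserves g here (none of its changes turn any other segment into g), so the proto-segment is *g.
Position 2: Zovik has o, Haraku has u. Taking the neighbouring segments as reconstructed: Zovik o could go back to *a or *o; Haraku u could go back to *o or *u — the one source consistent with every daughter is *o.
Verify the candidate proto-form against each daughter:
Zovik: *kotengo
  kotengo (rule 1 does not apply)
  kotengo (rule 2 does not apply)
  kotengo → kotingo   [pre-nasal raising]
  kotingo → kosingo   [palatalisation]
  giving Zovik kosingo.
Haraku: *kotengo
  kotengo → kutengu   [vowel merger]
  kutengu → kutenyu   [unconditioned shift]
  kutenyu (rule 3 does not apply)
  giving Haraku kutenyu.
Only *kotengo yields all of Zovik kosingo, Haraku kutenyu.

*kotengo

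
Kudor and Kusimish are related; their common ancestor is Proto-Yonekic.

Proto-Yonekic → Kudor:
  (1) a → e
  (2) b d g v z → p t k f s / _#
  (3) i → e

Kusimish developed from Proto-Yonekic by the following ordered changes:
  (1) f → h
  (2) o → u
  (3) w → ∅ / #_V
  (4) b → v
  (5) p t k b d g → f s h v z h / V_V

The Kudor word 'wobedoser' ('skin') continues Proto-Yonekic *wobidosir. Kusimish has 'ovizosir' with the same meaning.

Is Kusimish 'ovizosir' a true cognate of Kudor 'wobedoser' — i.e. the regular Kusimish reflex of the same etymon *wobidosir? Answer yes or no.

no

Derive the expected Kusimish reflex of *wobidosir:
Kusimish: *wobidosir
  wobidosir (rule 1 does not apply)
  wobidosir → wubidusir   [vowel merger]
  wubidusir → ubidusir   [glide loss]
  ubidusir → uvidusir   [unconditioned shift]
  uvidusir → uvizusir   [intervocalic lenition]
  giving Kusimish uvizusir.
The regular Kusimish reflex would be 'uvizusir', but the attested form is 'ovizosir'. The correspondence is irregular, so they are not cognates (the Kusimish form has a different source).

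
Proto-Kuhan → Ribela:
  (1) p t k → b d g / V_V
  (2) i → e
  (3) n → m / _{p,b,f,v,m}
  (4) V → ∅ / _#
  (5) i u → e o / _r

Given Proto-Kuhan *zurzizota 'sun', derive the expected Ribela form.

zorzezod

Ribela: *zurzizota > zurzizoda > zurzezoda > zurzezod > zorzezod  (by intervocalic voicing, vowel merger, apocope, pre-rhotic lowering)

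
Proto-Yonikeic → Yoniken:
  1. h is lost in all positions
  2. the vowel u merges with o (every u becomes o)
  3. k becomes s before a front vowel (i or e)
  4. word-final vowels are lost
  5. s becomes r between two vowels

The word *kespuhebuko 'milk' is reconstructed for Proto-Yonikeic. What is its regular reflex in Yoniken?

sespoebok

Yoniken: start from *kespuhebuko.
  rule 1 (h-loss): kespuhebuko → kespuebuko
  rule 2 (vowel merger): kespuebuko → kespoeboko
  rule 3 (palatalisation): kespoeboko → sespoeboko
  rule 4 (apocope): sespoeboko → sespoebok
  rule 5: no change — sespoebok
  ⇒ Yoniken sespoebok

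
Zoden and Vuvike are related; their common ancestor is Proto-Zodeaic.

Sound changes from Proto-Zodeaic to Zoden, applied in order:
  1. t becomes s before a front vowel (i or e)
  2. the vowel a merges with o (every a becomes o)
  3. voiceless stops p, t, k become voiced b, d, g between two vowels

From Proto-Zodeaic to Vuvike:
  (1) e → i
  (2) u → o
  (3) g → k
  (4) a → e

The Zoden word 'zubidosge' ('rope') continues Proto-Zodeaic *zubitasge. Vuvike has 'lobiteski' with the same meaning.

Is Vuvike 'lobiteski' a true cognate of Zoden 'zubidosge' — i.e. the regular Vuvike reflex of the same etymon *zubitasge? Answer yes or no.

no

Derive the expected Vuvike reflex of *zubitasge:
Vuvike: *zubitasge
  zubitasge → zubitasgi   [vowel merger]
  zubitasgi → zobitasgi   [vowel merger]
  zobitasgi → zobitaski   [unconditioned shift]
  zobitaski → zobiteski   [vowel merger]
  giving Vuvike zobiteski.
The regular Vuvike reflex would be 'zobiteski', but the attested form is 'lobiteski'. The correspondence is irregular, so they are not cognates (the Vuvike form has a different source).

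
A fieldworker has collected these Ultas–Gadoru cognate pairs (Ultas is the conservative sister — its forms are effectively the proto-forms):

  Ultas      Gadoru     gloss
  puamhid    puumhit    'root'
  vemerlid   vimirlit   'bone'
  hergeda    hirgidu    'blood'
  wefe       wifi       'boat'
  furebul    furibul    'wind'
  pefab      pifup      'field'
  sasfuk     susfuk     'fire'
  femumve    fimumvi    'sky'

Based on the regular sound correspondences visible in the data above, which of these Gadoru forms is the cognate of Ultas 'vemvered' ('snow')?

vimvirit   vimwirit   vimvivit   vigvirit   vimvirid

vemerlid ~ vimirlit, femumve ~ fimumvi — Ultas e corresponds to Gadoru i after a consonant, before a nasal.
vemerlid ~ vimirlit, hergeda ~ hirgidu — Ultas e corresponds to Gadoru i after a consonant, before r.
hergeda ~ hirgidu — Ultas e corresponds to Gadoru i after a consonant, before a consonant other than r, m, n, p, b, f, v.
puamhid ~ puumhit, vemerlid ~ vimirlit — Ultas d corresponds to Gadoru t word-finally.
Applying these to Ultas 'vemvered':
  vemvered → vimvered   (e→i after a consonant, before a nasal)
  vimvered → vimvired   (e→i after a consonant, before r)
  vimvired → vimvirid   (e→i after a consonant, before a consonant other than r, m, n, p, b, f, v)
  vimvirid → vimvirit   (d→t word-finally)
So the Gadoru cognate is 'vimvirit'.

vimvirit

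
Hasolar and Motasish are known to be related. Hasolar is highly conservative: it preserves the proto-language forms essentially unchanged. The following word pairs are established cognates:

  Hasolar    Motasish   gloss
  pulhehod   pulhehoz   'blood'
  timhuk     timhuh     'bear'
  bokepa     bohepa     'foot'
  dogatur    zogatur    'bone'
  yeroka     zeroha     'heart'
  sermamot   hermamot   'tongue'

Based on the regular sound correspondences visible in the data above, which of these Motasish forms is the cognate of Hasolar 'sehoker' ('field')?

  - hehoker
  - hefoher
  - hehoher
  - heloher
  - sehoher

sermamot ~ hermamot — Hasolar s corresponds to Motasish h word-initially before a front vowel.
bokepa ~ bohepa — Hasolar k corresponds to Motasish h between vowels (before a front vowel).
Applying these to Hasolar 'sehoker':
  sehoker → hehoker   (s→h word-initially before a front vowel)
  hehoker → hehoher   (k→h between vowels (before a front vowel))
So the Motasish cognate is 'hehoher'.

hehoher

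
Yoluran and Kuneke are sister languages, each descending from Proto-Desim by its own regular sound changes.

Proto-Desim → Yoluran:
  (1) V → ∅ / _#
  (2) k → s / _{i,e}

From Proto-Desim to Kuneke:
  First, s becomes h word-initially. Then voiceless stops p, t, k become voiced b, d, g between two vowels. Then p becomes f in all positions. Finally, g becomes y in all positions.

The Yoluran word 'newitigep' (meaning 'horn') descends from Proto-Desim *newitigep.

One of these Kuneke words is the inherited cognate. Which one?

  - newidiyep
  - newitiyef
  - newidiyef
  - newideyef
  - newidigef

Kuneke: start from *newitigep.
  rule 1: no change — newitigep
  rule 2 (intervocalic voicing): newitigep → newidigep
  rule 3 (unconditioned shift): newidigep → newidigef
  rule 4 (unconditioned shift): newidigef → newidiyef
  ⇒ Kuneke newidiyef
Among the options, 'newidiyef' alone shows every Kuneke change applied in order.

newidiyef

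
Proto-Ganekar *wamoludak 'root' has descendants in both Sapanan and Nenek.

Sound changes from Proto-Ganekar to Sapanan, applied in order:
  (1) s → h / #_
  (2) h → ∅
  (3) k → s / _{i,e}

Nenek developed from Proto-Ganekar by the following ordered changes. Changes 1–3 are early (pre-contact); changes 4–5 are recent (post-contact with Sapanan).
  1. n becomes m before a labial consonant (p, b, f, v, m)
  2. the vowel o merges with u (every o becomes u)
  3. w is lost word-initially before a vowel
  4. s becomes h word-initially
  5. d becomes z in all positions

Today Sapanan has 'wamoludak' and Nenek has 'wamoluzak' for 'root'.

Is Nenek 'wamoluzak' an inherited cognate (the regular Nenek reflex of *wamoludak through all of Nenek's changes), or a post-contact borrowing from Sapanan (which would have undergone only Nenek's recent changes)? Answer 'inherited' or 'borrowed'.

If inherited, *wamoludak would pass through all of Nenek's changes:
Nenek: start from *wamoludak.
  rule 1: no change — wamoludak
  rule 2 (vowel merger): wamoludak → wamuludak
  rule 3 (glide loss): wamuludak → amuludak
  rule 4: no change — amuludak
  rule 5 (unconditioned shift): amuludak → amuluzak
  ⇒ Nenek amuluzak
If borrowed from Sapanan 'wamoludak' after the early changes, it would undergo only the recent ones:
  rule 4 (debuccalisation): no change (wamoludak)
  rule 5 (unconditioned shift): wamoludak → wamoluzak
  ⇒ as a loan: wamoluzak
Nenek 'wamoluzak' matches the loan outcome 'wamoluzak', not the inherited 'amuluzak' — it skipped the early Nenek changes, so it was borrowed from Sapanan.

borrowed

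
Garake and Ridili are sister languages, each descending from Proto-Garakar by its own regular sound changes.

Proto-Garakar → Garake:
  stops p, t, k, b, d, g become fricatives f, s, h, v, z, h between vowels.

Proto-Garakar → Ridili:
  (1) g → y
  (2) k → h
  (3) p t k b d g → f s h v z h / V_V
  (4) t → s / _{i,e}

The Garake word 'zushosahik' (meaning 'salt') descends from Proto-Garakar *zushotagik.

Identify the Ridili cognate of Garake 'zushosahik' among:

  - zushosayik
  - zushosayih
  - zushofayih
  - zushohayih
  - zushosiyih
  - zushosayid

Ridili: *zushotagik
  zushotagik → zushotayik   [unconditioned shift]
  zushotayik → zushotayih   [unconditioned shift]
  zushotayih → zushosayih   [intervocalic lenition]
  zushosayih (rule 4 does not apply)
  giving Ridili zushosayih.
Only 'zushosayih' matches the regular Ridili development of *zushotagik.

zushosayih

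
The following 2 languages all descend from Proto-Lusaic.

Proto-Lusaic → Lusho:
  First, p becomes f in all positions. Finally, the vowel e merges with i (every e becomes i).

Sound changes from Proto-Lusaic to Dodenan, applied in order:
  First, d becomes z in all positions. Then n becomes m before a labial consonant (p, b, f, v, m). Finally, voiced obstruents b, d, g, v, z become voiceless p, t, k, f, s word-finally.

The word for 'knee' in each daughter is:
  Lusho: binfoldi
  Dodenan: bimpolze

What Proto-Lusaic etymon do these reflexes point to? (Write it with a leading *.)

Position 4: Lusho has f, Dodenan has p. Taking the neighbouring segments as reconstructed: Lusho f could go back to *p or *f; Dodenan p can only go back to *p — the one source consistent with every daughter is *p.
Position 8: Lusho has i, Dodenan has e. Dodenan preserves e here (none of its changes turn any other segment into e), so the proto-segment is *e.
This points to *binpolde. Verify forward in each daughter:
Lusho: start from *binpolde.
  rule 1 (unconditioned shift): binpolde → binfolde
  rule 2 (vowel merger): binfolde → binfoldi
  ⇒ Lusho binfoldi
Dodenan: start from *binpolde.
  rule 1 (unconditioned shift): binpolde → binpolze
  rule 2 (nasal place assimilation): binpolze → bimpolze
  rule 3: no change — bimpolze
  ⇒ Dodenan bimpolze
*binpolde is the unique common source.

*binpolde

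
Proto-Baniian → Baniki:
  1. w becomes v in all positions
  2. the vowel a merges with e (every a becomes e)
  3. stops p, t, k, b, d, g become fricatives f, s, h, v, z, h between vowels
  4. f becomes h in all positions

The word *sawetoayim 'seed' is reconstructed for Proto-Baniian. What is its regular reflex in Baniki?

sevesoeyim

Baniki: *sawetoayim > savetoayim > sevetoeyim > sevesoeyim  (by unconditioned shift, vowel merger, intervocalic lenition)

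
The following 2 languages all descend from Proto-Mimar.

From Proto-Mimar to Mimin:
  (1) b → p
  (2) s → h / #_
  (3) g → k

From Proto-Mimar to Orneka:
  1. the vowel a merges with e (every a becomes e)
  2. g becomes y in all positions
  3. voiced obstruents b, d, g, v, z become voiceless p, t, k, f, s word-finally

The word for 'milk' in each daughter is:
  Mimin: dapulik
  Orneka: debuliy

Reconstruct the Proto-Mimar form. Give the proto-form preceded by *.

Position 7: Mimin has k, Orneka has y. Taking the neighbouring segments as reconstructed: Mimin k could go back to *k or *g; Orneka y could go back to *g or *y — the one source consistent with every daughter is *g.
Position 3: Mimin has p, Orneka has b. Orneka preserves b here (none of its changes turn any other segment into b), so the proto-segment is *b.
Position 2: Mimin has a, Orneka has e. Mimin preserves a here (none of its changes turn any other segment into a), so the proto-segment is *a.
The remaining positions agree across the daughters. Check the candidate against every language:
Mimin: *dabulig
  dabulig → dapulig   [unconditioned shift]
  dapulig (rule 2 does not apply)
  dapulig → dapulik   [unconditioned shift]
  giving Mimin dapulik.
Orneka: start from *dabulig.
  rule 1 (vowel merger): dabulig → debulig
  rule 2 (unconditioned shift): debulig → debuliy
  rule 3: no change — debuliy
  ⇒ Orneka debuliy
No other proto-form is consistent with every reflex, so the reconstruction is *dabulig.

*dabulig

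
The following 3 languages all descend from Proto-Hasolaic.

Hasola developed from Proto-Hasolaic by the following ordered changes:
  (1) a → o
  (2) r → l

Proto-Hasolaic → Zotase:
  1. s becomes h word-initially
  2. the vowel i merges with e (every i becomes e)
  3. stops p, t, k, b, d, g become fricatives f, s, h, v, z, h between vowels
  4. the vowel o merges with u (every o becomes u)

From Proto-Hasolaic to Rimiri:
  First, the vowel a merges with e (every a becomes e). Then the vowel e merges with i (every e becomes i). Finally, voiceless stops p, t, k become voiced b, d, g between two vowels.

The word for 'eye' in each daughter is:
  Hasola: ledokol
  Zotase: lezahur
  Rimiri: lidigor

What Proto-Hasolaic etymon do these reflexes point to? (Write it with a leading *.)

*ledakor

Position 4: Hasola has o, Zotase has a, Rimiri has i. Zotase preserves a here (none of its changes turn any other segment into a), so the proto-segment is *a.
Position 5: Hasola has k, Zotase has h, Rimiri has g. Hasola preserves k here (none of its changes turn any other segment into k), so the proto-segment is *k.
Verify the candidate proto-form against each daughter:
Hasola: start from *ledakor.
  rule 1 (vowel merger): ledakor → ledokor
  rule 2 (unconditioned shift): ledokor → ledokol
  ⇒ Hasola ledokol
Zotase: *ledakor > lezahor > lezahur  (by intervocalic lenition, vowel merger)
Rimiri: start from *ledakor.
  rule 1 (vowel merger): ledakor → ledekor
  rule 2 (vowel merger): ledekor → lidikor
  rule 3 (intervocalic voicing): lidikor → lidigor
  ⇒ Rimiri lidigor
Only *ledakor yields all of Hasola ledokol, Zotase lezahur, Rimiri lidigor.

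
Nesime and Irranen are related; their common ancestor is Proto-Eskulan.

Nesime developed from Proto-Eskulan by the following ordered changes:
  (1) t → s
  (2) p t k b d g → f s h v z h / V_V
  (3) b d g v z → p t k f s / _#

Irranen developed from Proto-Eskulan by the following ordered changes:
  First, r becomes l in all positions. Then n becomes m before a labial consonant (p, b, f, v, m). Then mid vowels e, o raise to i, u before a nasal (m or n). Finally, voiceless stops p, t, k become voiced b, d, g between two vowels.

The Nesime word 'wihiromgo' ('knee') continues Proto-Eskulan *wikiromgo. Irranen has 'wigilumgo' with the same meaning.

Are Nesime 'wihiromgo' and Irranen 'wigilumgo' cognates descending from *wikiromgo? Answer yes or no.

yes

Derive the expected Irranen reflex of *wikiromgo:
Irranen: *wikiromgo
  wikiromgo → wikilomgo   [unconditioned shift]
  wikilomgo (rule 2 does not apply)
  wikilomgo → wikilumgo   [pre-nasal raising]
  wikilumgo → wigilumgo   [intervocalic voicing]
  giving Irranen wigilumgo.
Irranen 'wigilumgo' matches the regular reflex exactly, so the pair is cognate.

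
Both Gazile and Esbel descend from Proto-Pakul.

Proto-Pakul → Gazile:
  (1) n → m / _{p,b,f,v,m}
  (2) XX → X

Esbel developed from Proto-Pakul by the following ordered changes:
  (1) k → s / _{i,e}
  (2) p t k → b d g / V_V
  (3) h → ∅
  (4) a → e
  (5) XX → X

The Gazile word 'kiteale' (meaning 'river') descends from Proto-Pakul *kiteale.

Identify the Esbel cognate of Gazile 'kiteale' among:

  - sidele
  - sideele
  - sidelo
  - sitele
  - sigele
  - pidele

Esbel: *kiteale
  kiteale → siteale   [palatalisation]
  siteale → sideale   [intervocalic voicing]
  sideale (rule 3 does not apply)
  sideale → sideele   [vowel merger]
  sideele → sidele   [degemination]
  giving Esbel sidele.
Among the options, 'sidele' alone shows every Esbel change applied in order.

sidele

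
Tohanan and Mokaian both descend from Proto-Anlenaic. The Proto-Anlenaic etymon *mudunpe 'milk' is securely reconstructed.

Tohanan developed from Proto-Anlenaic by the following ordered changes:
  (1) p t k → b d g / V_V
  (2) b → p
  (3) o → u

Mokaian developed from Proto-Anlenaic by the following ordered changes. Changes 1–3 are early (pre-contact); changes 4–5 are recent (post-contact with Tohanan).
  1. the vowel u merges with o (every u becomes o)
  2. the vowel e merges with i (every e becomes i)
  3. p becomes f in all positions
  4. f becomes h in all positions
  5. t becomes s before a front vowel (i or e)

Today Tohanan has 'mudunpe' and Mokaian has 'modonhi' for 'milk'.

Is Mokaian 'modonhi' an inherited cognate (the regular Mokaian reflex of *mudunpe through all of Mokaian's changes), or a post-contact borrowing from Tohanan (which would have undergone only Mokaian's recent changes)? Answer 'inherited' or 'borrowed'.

inherited

If inherited, *mudunpe would pass through all of Mokaian's changes:
Mokaian: *mudunpe
  mudunpe → modonpe   [vowel merger]
  modonpe → modonpi   [vowel merger]
  modonpi → modonfi   [unconditioned shift]
  modonfi → modonhi   [unconditioned shift]
  modonhi (rule 5 does not apply)
  giving Mokaian modonhi.
If borrowed from Tohanan 'mudunpe' after the early changes, it would undergo only the recent ones:
  rule 4 (unconditioned shift): no change (mudunpe)
  rule 5 (palatalisation): no change (mudunpe)
  ⇒ as a loan: mudunpe
Mokaian 'modonhi' matches the inherited outcome exactly, so it is an inherited cognate, not a loan.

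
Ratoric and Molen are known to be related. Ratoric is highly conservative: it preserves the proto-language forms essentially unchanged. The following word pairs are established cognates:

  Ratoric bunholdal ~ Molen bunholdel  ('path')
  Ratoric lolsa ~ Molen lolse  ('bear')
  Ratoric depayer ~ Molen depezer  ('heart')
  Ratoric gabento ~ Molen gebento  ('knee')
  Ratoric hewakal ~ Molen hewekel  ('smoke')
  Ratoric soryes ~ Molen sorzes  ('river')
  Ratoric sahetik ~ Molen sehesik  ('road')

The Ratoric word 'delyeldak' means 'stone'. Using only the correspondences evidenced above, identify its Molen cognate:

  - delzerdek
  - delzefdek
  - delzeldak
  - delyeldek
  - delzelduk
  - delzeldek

soryes ~ sorzes — Ratoric y corresponds to Molen z after a consonant, before a front vowel.
bunholdal ~ bunholdel, depayer ~ depezer — Ratoric a corresponds to Molen e after a consonant, before a consonant other than r, m, n, p, b, f, v.
Applying these to Ratoric 'delyeldak':
  delyeldak → delzeldak   (y→z after a consonant, before a front vowel)
  delzeldak → delzeldek   (a→e after a consonant, before a consonant other than r, m, n, p, b, f, v)
So the Molen cognate is 'delzeldek'.

delzeldek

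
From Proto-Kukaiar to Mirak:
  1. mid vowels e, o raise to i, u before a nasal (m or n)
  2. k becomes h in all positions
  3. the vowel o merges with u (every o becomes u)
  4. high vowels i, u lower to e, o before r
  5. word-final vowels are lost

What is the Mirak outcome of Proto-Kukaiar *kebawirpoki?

Mirak: start from *kebawirpoki.
  rule 1: no change — kebawirpoki
  rule 2 (unconditioned shift): kebawirpoki → hebawirpohi
  rule 3 (vowel merger): hebawirpohi → hebawirpuhi
  rule 4 (pre-rhotic lowering): hebawirpuhi → hebawerpuhi
  rule 5 (apocope): hebawerpuhi → hebawerpuh
  ⇒ Mirak hebawerpuh

hebawerpuh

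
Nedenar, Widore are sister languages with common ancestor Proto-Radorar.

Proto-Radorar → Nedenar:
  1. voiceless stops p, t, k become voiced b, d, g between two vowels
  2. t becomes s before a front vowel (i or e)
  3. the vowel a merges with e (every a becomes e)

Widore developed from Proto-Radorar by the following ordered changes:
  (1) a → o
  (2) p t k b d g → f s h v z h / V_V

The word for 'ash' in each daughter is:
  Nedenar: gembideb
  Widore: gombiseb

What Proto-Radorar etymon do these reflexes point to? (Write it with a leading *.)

*gambiteb

Position 6: Nedenar has d, Widore has s. Taking the neighbouring segments as reconstructed: Nedenar d could go back to *t or *d; Widore s could go back to *t or *s — the one source consistent with every daughter is *t.
Position 2: Nedenar has e, Widore has o. Taking the neighbouring segments as reconstructed: Nedenar e could go back to *a or *e; Widore o could go back to *a or *o — the one source consistent with every daughter is *a.
This points to *gambiteb. Verify forward in each daughter:
Nedenar: *gambiteb
  gambiteb → gambideb   [intervocalic voicing]
  gambideb (rule 2 does not apply)
  gambideb → gembideb   [vowel merger]
  giving Nedenar gembideb.
Widore: *gambiteb > gombiteb > gombiseb  (by vowel merger, intervocalic lenition)
No other proto-form is consistent with every reflex, so the reconstruction is *gambiteb.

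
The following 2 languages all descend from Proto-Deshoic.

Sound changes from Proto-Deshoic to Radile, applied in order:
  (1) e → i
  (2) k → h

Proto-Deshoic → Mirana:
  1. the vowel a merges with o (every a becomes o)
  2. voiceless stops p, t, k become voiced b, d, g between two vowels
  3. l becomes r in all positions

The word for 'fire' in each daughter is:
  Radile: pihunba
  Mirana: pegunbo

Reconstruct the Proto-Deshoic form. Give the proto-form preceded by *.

*pekunba

Position 3: Radile has h, Mirana has g. Taking the neighbouring segments as reconstructed: Radile h could go back to *k or *h; Mirana g could go back to *k or *g — the one source consistent with every daughter is *k.
Position 7: Radile has a, Mirana has o. Radile preserves a here (none of its changes turn any other segment into a), so the proto-segment is *a.
This points to *pekunba. Verify forward in each daughter:
Radile: *pekunba > pikunba > pihunba  (by vowel merger, unconditioned shift)
Mirana: *pekunba > pekunbo > pegunbo  (by vowel merger, intervocalic voicing)
No other proto-form is consistent with every reflex, so the reconstruction is *pekunba.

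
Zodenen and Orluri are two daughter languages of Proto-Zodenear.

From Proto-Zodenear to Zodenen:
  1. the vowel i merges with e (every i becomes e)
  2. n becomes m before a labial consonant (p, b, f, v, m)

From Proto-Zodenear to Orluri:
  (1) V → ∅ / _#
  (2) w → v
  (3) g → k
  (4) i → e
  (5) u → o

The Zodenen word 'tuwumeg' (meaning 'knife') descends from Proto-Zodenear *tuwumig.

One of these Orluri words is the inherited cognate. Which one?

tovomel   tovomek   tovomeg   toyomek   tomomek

Orluri: *tuwumig
  tuwumig (rule 1 does not apply)
  tuwumig → tuvumig   [unconditioned shift]
  tuvumig → tuvumik   [unconditioned shift]
  tuvumik → tuvumek   [vowel merger]
  tuvumek → tovomek   [vowel merger]
  giving Orluri tovomek.
Only 'tovomek' matches the regular Orluri development of *tuwumig.

tovomek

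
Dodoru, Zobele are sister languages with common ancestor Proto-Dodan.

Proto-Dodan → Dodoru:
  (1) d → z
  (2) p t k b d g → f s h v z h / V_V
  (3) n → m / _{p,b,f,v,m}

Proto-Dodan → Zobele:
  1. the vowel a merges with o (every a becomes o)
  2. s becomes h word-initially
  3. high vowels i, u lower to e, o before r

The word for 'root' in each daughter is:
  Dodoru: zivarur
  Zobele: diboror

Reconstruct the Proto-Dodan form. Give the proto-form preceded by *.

*dibarur

Position 3: Dodoru has v, Zobele has b. Zobele preserves b here (none of its changes turn any other segment into b), so the proto-segment is *b.
Position 1: Dodoru has z, Zobele has d. Zobele preserves d here (none of its changes turn any other segment into d), so the proto-segment is *d.
Position 4: Dodoru has a, Zobele has o. Dodoru preserves a here (none of its changes turn any other segment into a), so the proto-segment is *a.
Verify the candidate proto-form against each daughter:
Dodoru: *dibarur
  dibarur → zibarur   [unconditioned shift]
  zibarur → zivarur   [intervocalic lenition]
  zivarur (rule 3 does not apply)
  giving Dodoru zivarur.
Zobele: start from *dibarur.
  rule 1 (vowel merger): dibarur → diborur
  rule 2: no change — diborur
  rule 3 (pre-rhotic lowering): diborur → diboror
  ⇒ Zobele diboror
Only *dibarur yields all of Dodoru zivarur, Zobele diboror.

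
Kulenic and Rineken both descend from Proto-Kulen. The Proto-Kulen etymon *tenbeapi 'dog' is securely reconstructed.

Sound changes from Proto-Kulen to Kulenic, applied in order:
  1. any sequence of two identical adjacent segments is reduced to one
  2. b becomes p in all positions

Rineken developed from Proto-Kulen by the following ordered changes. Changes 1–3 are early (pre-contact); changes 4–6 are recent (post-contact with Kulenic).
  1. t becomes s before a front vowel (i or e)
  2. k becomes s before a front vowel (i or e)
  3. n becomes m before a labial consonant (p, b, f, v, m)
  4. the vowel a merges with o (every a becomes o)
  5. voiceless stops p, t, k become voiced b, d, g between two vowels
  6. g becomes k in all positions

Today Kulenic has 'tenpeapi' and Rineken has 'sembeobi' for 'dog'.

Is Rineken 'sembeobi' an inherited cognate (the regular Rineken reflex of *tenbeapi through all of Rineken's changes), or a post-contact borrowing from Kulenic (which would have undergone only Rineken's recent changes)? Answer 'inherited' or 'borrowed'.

If inherited, *tenbeapi would pass through all of Rineken's changes:
Rineken: *tenbeapi
  tenbeapi → senbeapi   [palatalisation]
  senbeapi (rule 2 does not apply)
  senbeapi → sembeapi   [nasal place assimilation]
  sembeapi → sembeopi   [vowel merger]
  sembeopi → sembeobi   [intervocalic voicing]
  sembeobi (rule 6 does not apply)
  giving Rineken sembeobi.
If borrowed from Kulenic 'tenpeapi' after the early changes, it would undergo only the recent ones:
  rule 4 (vowel merger): tenpeapi → tenpeopi
  rule 5 (intervocalic voicing): tenpeopi → tenpeobi
  rule 6 (unconditioned shift): no change (tenpeobi)
  ⇒ as a loan: tenpeobi
Rineken 'sembeobi' matches the inherited outcome exactly, so it is an inherited cognate, not a loan.

inherited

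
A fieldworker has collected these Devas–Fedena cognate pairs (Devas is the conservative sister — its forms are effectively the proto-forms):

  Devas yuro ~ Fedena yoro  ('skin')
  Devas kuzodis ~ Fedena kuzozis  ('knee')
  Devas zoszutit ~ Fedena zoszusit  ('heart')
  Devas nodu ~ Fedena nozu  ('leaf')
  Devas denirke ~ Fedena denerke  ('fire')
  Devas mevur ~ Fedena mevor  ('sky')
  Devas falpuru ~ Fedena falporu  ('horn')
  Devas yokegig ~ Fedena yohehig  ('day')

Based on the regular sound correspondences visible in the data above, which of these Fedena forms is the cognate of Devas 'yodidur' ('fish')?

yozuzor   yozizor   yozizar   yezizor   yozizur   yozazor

yozizor

kuzodis ~ kuzozis — Devas d corresponds to Fedena z between vowels (before a front vowel).
nodu ~ nozu — Devas d corresponds to Fedena z between vowels (before a back vowel).
yuro ~ yoro, mevur ~ mevor — Devas u corresponds to Fedena o after a consonant, before r.
Applying these to Devas 'yodidur':
  yodidur → yozidur   (d→z between vowels (before a front vowel))
  yozidur → yozizur   (d→z between vowels (before a back vowel))
  yozizur → yozizor   (u→o after a consonant, before r)
So the Fedena cognate is 'yozizor'.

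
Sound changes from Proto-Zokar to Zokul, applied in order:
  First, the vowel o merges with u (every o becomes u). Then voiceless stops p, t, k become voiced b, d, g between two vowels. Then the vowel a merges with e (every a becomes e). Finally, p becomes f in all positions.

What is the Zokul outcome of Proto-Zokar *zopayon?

Zokul: *zopayon > zupayun > zubayun > zubeyun  (by vowel merger, intervocalic voicing, vowel merger)

zubeyun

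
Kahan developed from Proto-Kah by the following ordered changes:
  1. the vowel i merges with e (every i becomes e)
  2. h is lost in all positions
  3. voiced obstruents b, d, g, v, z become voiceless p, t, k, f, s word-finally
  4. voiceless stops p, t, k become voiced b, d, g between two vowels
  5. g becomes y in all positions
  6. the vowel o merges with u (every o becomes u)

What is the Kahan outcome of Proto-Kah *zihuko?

zeuyu

Kahan: *zihuko
  zihuko → zehuko   [vowel merger]
  zehuko → zeuko   [h-loss]
  zeuko (rule 3 does not apply)
  zeuko → zeugo   [intervocalic voicing]
  zeugo → zeuyo   [unconditioned shift]
  zeuyo → zeuyu   [vowel merger]
  giving Kahan zeuyu.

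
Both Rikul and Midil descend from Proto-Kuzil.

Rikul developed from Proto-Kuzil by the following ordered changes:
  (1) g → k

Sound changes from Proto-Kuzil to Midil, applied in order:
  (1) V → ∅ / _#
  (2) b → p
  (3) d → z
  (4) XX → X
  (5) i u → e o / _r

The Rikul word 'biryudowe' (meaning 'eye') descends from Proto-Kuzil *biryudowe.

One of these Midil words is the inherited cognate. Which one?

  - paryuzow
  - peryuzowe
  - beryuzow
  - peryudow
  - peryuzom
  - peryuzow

Midil: start from *biryudowe.
  rule 1 (apocope): biryudowe → biryudow
  rule 2 (unconditioned shift): biryudow → piryudow
  rule 3 (unconditioned shift): piryudow → piryuzow
  rule 4: no change — piryuzow
  rule 5 (pre-rhotic lowering): piryuzow → peryuzow
  ⇒ Midil peryuzow
Among the options, 'peryuzow' alone shows every Midil change applied in order.

peryuzow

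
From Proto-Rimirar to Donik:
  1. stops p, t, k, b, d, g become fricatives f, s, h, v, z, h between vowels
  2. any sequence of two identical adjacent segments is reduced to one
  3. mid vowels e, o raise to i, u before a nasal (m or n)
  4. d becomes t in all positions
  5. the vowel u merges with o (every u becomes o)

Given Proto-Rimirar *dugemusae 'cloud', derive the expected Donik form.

Donik: start from *dugemusae.
  rule 1 (intervocalic lenition): dugemusae → duhemusae
  rule 2: no change — duhemusae
  rule 3 (pre-nasal raising): duhemusae → duhimusae
  rule 4 (unconditioned shift): duhimusae → tuhimusae
  rule 5 (vowel merger): tuhimusae → tohimosae
  ⇒ Donik tohimosae

tohimosae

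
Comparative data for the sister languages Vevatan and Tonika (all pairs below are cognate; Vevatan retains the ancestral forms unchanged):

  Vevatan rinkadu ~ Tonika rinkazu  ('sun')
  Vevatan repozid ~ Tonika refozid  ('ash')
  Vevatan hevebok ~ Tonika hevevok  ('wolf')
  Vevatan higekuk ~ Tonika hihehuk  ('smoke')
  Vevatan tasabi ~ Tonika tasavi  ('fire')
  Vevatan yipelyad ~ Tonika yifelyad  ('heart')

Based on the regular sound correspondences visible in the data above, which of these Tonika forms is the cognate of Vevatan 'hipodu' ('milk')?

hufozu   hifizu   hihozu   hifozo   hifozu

hifozu

repozid ~ refozid — Vevatan p corresponds to Tonika f between vowels (before a back vowel).
rinkadu ~ rinkazu — Vevatan d corresponds to Tonika z between vowels (before a back vowel).
Applying these to Vevatan 'hipodu':
  hipodu → hifodu   (p→f between vowels (before a back vowel))
  hifodu → hifozu   (d→z between vowels (before a back vowel))
So the Tonika cognate is 'hifozu'.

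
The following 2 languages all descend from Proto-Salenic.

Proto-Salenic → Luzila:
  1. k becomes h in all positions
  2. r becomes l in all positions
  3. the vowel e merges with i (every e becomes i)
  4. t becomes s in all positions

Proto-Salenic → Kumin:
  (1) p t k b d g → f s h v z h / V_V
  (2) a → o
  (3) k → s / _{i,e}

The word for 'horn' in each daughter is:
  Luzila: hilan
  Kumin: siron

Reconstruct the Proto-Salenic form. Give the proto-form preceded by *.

Position 3: Luzila has l, Kumin has r. Kumin preserves r here (none of its changes turn any other segment into r), so the proto-segment is *r.
Position 4: Luzila has a, Kumin has o. Luzila preserves a here (none of its changes turn any other segment into a), so the proto-segment is *a.
Position 1: Luzila has h, Kumin has s. Taking the neighbouring segments as reconstructed: Luzila h could go back to *k or *h; Kumin s could go back to *k or *s — the one source consistent with every daughter is *k.
Continuing position by position gives *kiran; check it forward:
Luzila: start from *kiran.
  rule 1 (unconditioned shift): kiran → hiran
  rule 2 (unconditioned shift): hiran → hilan
  rule 3: no change — hilan
  rule 4: no change — hilan
  ⇒ Luzila hilan
Kumin: *kiran
  kiran (rule 1 does not apply)
  kiran → kiron   [vowel merger]
  kiron → siron   [palatalisation]
  giving Kumin siron.
No other proto-form is consistent with every reflex, so the reconstruction is *kiran.

*kiran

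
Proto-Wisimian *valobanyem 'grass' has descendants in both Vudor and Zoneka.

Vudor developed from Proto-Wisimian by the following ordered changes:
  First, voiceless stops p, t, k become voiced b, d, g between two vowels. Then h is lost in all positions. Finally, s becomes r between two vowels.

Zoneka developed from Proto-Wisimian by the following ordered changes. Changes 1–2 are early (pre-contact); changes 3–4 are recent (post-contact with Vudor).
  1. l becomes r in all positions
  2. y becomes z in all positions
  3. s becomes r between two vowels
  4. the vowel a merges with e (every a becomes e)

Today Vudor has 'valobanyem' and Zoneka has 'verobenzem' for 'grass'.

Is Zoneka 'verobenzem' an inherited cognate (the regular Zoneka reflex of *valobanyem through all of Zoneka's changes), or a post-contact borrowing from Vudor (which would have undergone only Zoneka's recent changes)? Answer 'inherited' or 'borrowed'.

inherited

If inherited, *valobanyem would pass through all of Zoneka's changes:
Zoneka: *valobanyem
  valobanyem → varobanyem   [unconditioned shift]
  varobanyem → varobanzem   [unconditioned shift]
  varobanzem (rule 3 does not apply)
  varobanzem → verobenzem   [vowel merger]
  giving Zoneka verobenzem.
If borrowed from Vudor 'valobanyem' after the early changes, it would undergo only the recent ones:
  rule 3 (rhotacism): no change (valobanyem)
  rule 4 (vowel merger): valobanyem → velobenyem
  ⇒ as a loan: velobenyem
Zoneka 'verobenzem' matches the inherited outcome exactly, so it is an inherited cognate, not a loan.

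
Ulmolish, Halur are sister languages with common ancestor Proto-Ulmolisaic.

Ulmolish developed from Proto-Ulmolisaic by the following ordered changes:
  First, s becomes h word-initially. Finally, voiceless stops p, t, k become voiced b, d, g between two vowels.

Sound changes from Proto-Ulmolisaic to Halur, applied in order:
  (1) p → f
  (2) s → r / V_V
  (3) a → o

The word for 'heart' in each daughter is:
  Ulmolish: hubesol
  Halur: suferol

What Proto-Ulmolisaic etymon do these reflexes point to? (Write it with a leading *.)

Position 5: Ulmolish has s, Halur has r. Ulmolish preserves s here (none of its changes turn any other segment into s), so the proto-segment is *s.
Position 1: Ulmolish has h, Halur has s. Halur preserves s here (none of its changes turn any other segment into s), so the proto-segment is *s.
Verify the candidate proto-form against each daughter:
Ulmolish: *supesol > hupesol > hubesol  (by debuccalisation, intervocalic voicing)
Halur: *supesol
  supesol → sufesol   [unconditioned shift]
  sufesol → suferol   [rhotacism]
  suferol (rule 3 does not apply)
  giving Halur suferol.
Only *supesol yields all of Ulmolish hubesol, Halur suferol.

*supesol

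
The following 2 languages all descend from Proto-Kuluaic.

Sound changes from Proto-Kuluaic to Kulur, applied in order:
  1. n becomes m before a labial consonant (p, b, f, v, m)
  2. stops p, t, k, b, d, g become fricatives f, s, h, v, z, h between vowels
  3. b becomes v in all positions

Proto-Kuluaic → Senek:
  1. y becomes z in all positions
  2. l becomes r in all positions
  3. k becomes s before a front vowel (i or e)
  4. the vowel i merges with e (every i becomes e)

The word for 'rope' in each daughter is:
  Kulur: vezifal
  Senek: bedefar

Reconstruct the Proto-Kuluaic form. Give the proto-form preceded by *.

*bedifal

Position 3: Kulur has z, Senek has d. Senek preserves d here (none of its changes turn any other segment into d), so the proto-segment is *d.
Position 4: Kulur has i, Senek has e. Kulur preserves i here (none of its changes turn any other segment into i), so the proto-segment is *i.
Position 7: Kulur has l, Senek has r. Kulur preserves l here (none of its changes turn any other segment into l), so the proto-segment is *l.
This points to *bedifal. Verify forward in each daughter:
Kulur: *bedifal > bezifal > vezifal  (by intervocalic lenition, unconditioned shift)
Senek: *bedifal > bedifar > bedefar  (by unconditioned shift, vowel merger)
Only *bedifal yields all of Kulur vezifal, Senek bedefar.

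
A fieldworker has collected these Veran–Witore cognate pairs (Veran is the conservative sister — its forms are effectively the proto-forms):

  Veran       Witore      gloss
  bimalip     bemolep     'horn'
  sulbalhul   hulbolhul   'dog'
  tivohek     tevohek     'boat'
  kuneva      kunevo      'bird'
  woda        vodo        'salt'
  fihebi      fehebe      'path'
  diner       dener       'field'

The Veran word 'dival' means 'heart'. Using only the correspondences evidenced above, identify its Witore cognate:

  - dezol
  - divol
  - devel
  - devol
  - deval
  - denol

devol

tivohek ~ tevohek — Veran i corresponds to Witore e after a consonant, before a labial obstruent.
bimalip ~ bemolep, sulbalhul ~ hulbolhul — Veran a corresponds to Witore o after a consonant, before a consonant other than r, m, n, p, b, f, v.
Applying these to Veran 'dival':
  dival → deval   (i→e after a consonant, before a labial obstruent)
  deval → devol   (a→o after a consonant, before a consonant other than r, m, n, p, b, f, v)
So the Witore cognate is 'devol'.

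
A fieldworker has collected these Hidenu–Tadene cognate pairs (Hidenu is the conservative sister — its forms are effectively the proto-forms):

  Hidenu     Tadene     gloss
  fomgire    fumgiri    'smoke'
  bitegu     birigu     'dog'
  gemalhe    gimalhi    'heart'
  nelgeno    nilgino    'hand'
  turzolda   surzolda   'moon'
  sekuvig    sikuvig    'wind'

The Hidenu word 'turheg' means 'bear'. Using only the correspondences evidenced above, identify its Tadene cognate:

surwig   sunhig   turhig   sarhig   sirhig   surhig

turzolda ~ surzolda — Hidenu t corresponds to Tadene s word-initially before a back vowel.
bitegu ~ birigu, nelgeno ~ nilgino — Hidenu e corresponds to Tadene i after a consonant, before a consonant other than r, m, n, p, b, f, v.
Applying these to Hidenu 'turheg':
  turheg → surheg   (t→s word-initially before a back vowel)
  surheg → surhig   (e→i after a consonant, before a consonant other than r, m, n, p, b, f, v)
So the Tadene cognate is 'surhig'.

surhig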